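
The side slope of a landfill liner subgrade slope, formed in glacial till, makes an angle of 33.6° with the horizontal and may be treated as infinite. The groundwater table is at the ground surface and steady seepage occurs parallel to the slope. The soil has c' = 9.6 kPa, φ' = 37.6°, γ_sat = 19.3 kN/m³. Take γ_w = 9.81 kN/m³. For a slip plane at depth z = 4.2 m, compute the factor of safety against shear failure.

With seepage parallel to the slope and the water table at the surface, the effective normal stress on the slip plane uses the buoyant unit weight γ' = γ_sat − γ_w while the driving shear stress uses γ_sat:
FS = [c' + γ' z cos²β tanφ'] / [γ_sat z sinβ cosβ]
γ' = 19.3 − 9.81 = 9.49 kN/m³
Numerator = 9.6 + 9.49·4.2·cos²33.6°·tan37.6° = 9.6 + 9.49·4.2·0.6938·0.7701 = 30.895 kPa
Denominator = 19.3·4.2·sin33.6°·cos33.6° = 19.3·4.2·0.5534·0.8329 = 37.363 kPa
FS = 30.895 / 37.363 = 0.827

FS = 0.83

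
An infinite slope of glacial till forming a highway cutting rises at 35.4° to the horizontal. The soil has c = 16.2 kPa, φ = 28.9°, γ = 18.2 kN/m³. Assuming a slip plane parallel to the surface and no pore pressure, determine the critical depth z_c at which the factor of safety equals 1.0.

Setting FS = 1.00 in FS = [c + γz cos²β tanφ] / [γz sinβ cosβ] and solving for z:
z = c / [γ cosβ (FS·sinβ − cosβ·tanφ)]
  = 16.2 / [18.2·cos35.4°·(1.00·sin35.4° − cos35.4°·tan28.9°)]
  = 16.2 / [18.2·0.8151·(1.00·0.5793 − 0.8151·0.5520)]
  = 16.2 / 1.9183 = 8.445 m

z_c = 8.44 m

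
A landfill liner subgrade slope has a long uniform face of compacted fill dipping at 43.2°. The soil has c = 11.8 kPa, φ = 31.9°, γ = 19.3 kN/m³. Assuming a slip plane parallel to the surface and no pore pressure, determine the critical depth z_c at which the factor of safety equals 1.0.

Setting FS = 1.00 in FS = [c + γz cos²β tanφ] / [γz sinβ cosβ] and solving for z:
z = c / [γ cosβ (FS·sinβ − cosβ·tanφ)]
  = 11.8 / [19.3·cos43.2°·(1.00·sin43.2° − cos43.2°·tan31.9°)]
  = 11.8 / [19.3·0.7290·(1.00·0.6845 − 0.7290·0.6224)]
  = 11.8 / 3.2472 = 3.634 m

z_c = 3.63 m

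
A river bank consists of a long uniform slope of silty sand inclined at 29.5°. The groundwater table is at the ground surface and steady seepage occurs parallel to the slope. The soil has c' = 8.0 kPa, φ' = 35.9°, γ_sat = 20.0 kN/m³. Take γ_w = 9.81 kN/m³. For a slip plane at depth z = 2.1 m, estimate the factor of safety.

With seepage parallel to the slope and the water table at the surface, the effective normal stress on the slip plane uses the buoyant unit weight γ' = γ_sat − γ_w while the driving shear stress uses γ_sat:
FS = [c' + γ' z cos²β tanφ'] / [γ_sat z sinβ cosβ]
γ' = 20.0 − 9.81 = 10.19 kN/m³
Numerator = 8.0 + 10.19·2.1·cos²29.5°·tan35.9° = 8.0 + 10.19·2.1·0.7575·0.7239 = 19.734 kPa
Denominator = 20.0·2.1·sin29.5°·cos29.5° = 20.0·2.1·0.4924·0.8704 = 18.001 kPa
FS = 19.734 / 18.001 = 1.096

FS = 1.10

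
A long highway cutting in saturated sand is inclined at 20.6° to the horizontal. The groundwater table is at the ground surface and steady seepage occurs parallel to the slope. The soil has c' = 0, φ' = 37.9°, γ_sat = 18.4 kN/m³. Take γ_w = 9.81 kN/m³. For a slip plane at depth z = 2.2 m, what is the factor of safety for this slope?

FS = 0.97

With seepage parallel to the slope and the water table at the surface, the effective normal stress on the slip plane uses the buoyant unit weight γ' = γ_sat − γ_w while the driving shear stress uses γ_sat:
FS = [c' + γ' z cos²β tanφ'] / [γ_sat z sinβ cosβ]
(For c' = 0 this reduces to FS = (γ'/γ_sat)·tanφ'/tanβ.)
γ' = 18.4 − 9.81 = 8.59 kN/m³
Numerator = 0.0 + 8.59·2.2·cos²20.6°·tan37.9° = 0.0 + 8.59·2.2·0.8762·0.7785 = 12.890 kPa
Denominator = 18.4·2.2·sin20.6°·cos20.6° = 18.4·2.2·0.3518·0.9361 = 13.332 kPa
FS = 12.890 / 13.332 = 0.967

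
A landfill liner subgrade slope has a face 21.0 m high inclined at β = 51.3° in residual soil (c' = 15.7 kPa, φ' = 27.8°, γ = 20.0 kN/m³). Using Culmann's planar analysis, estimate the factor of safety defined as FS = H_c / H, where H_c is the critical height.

FS = 1.24

H_c = (4c'/γ) · sinβ cosφ' / [1 − cos(β − φ')]
    = (4·15.7/20.0) · sin51.3°·cos27.8° / [1 − cos23.5°]
    = 3.140 · 0.6904 / 0.0829 = 26.14 m
FS = H_c / H = 26.14 / 21.0 = 1.245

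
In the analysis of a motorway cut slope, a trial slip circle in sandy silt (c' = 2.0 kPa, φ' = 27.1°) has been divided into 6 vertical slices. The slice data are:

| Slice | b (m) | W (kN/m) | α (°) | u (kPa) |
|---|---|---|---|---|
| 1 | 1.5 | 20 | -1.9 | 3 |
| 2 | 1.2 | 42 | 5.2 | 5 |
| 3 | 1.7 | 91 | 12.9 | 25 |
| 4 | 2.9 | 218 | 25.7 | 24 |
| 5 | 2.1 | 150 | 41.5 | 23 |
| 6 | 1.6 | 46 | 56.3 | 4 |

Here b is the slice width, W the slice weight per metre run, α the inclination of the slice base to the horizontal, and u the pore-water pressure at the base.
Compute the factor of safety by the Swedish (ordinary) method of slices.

FS = 0.66

Ordinary method of slices: FS = Σ[c'·Δl_i + (W_i cosα_i − u_i·Δl_i)·tanφ'] / Σ W_i sinα_i, with Δl_i = b_i / cosα_i.
Slice 1: Δl = 1.5/cos(-1.9°) = 1.501 m; N'_1 = 20·cos(-1.9°) − 3·1.501 = 15.5; c'Δl = 3.00; W sinα = -0.7
Slice 2: Δl = 1.2/cos5.2° = 1.205 m; N'_2 = 42·cos5.2° − 5·1.205 = 35.8; c'Δl = 2.41; W sinα = 3.8
Slice 3: Δl = 1.7/cos12.9° = 1.744 m; N'_3 = 91·cos12.9° − 25·1.744 = 45.1; c'Δl = 3.49; W sinα = 20.3
Slice 4: Δl = 2.9/cos25.7° = 3.218 m; N'_4 = 218·cos25.7° − 24·3.218 = 119.2; c'Δl = 6.44; W sinα = 94.5
Slice 5: Δl = 2.1/cos41.5° = 2.804 m; N'_5 = 150·cos41.5° − 23·2.804 = 47.9; c'Δl = 5.61; W sinα = 99.4
Slice 6: Δl = 1.6/cos56.3° = 2.884 m; N'_6 = 46·cos56.3° − 4·2.884 = 14.0; c'Δl = 5.77; W sinα = 38.3
Σc'Δl = 26.7 kN/m; ΣN' = 277.4 kN/m; ΣW sinα = 255.7 kN/m
Resisting = 26.7 + 277.4·tan27.1° = 26.7 + 142.0 = 168.7 kN/m
FS = 168.7 / 255.7 = 0.660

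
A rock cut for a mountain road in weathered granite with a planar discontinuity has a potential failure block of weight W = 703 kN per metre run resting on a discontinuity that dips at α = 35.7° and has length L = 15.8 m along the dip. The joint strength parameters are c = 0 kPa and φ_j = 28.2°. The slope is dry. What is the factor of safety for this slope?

Resolving the block weight along and normal to the plane and applying the Mohr–Coulomb strength on the joint:
N' = W cosα = 703·cos35.7° = 570.9 kN/m
Driving force T = W sinα = 703·sin35.7° = 410.2 kN/m
Resisting force R = c·L + N'·tanφ_j = 0·15.8 + 570.9·tan28.2° = 0.0 + 306.1 = 306.1 kN/m
FS = R / T = 306.1 / 410.2 = 0.746

FS = 0.75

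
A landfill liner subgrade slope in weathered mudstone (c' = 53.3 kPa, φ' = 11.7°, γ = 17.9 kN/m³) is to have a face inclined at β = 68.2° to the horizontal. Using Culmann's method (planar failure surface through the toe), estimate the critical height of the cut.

H_c = 24.17 m

Culmann's analysis gives the critical failure plane at α_cr = (β + φ')/2 = (68.2 + 11.7)/2 = 40.0°, and the critical height
H_c = (4c'/γ) · sinβ cosφ' / [1 − cos(β − φ')]
    = (4·53.3/17.9) · sin68.2°·cos11.7° / [1 − cos(56.5°)]
    = 11.911 · 0.9285·0.9792 / [1 − 0.5519]
    = 11.911 · 0.9092 / 0.4481
    = 24.17 m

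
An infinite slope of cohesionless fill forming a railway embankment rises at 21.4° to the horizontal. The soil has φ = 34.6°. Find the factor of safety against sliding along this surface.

FS = 1.76

For a dry cohesionless infinite slope the factor of safety is FS = tanφ / tanβ.
FS = tan34.6° / tan21.4° = 0.6899 / 0.3919 = 1.760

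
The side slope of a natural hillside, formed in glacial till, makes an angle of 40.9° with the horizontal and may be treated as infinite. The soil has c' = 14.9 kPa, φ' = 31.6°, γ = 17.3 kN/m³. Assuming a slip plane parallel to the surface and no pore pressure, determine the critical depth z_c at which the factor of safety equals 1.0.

z_c = 6.01 m

Setting FS = 1.00 in FS = [c' + γz cos²β tanφ'] / [γz sinβ cosβ] and solving for z:
z = c' / [γ cosβ (FS·sinβ − cosβ·tanφ')]
  = 14.9 / [17.3·cos40.9°·(1.00·sin40.9° − cos40.9°·tan31.6°)]
  = 14.9 / [17.3·0.7559·(1.00·0.6547 − 0.7559·0.6152)]
  = 14.9 / 2.4810 = 6.006 m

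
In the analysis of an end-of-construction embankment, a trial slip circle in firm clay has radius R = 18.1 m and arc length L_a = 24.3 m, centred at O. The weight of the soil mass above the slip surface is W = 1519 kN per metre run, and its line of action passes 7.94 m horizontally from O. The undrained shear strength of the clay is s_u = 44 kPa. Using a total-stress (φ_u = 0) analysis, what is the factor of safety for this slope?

FS = 1.60

Taking moments about the centre O, the resisting moment is provided by the undrained shear strength acting along the arc:
M_R = s_u·L_a·R = 44·24.30·18.1 = 19352.5 kN·m/m
M_D = W·d = 1519·7.94 = 12060.9 kN·m/m
FS = M_R / M_D = 19352.5 / 12060.9 = 1.605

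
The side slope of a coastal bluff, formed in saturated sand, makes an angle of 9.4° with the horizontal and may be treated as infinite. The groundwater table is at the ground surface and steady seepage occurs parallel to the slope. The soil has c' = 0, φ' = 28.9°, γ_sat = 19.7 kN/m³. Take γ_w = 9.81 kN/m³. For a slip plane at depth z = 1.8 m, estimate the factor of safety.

FS = 1.67

With seepage parallel to the slope and the water table at the surface, the effective normal stress on the slip plane uses the buoyant unit weight γ' = γ_sat − γ_w while the driving shear stress uses γ_sat:
FS = [c' + γ' z cos²β tanφ'] / [γ_sat z sinβ cosβ]
(For c' = 0 this reduces to FS = (γ'/γ_sat)·tanφ'/tanβ.)
γ' = 19.7 − 9.81 = 9.89 kN/m³
Numerator = 0.0 + 9.89·1.8·cos²9.4°·tan28.9° = 0.0 + 9.89·1.8·0.9733·0.5520 = 9.565 kPa
Denominator = 19.7·1.8·sin9.4°·cos9.4° = 19.7·1.8·0.1633·0.9866 = 5.714 kPa
FS = 9.565 / 5.714 = 1.674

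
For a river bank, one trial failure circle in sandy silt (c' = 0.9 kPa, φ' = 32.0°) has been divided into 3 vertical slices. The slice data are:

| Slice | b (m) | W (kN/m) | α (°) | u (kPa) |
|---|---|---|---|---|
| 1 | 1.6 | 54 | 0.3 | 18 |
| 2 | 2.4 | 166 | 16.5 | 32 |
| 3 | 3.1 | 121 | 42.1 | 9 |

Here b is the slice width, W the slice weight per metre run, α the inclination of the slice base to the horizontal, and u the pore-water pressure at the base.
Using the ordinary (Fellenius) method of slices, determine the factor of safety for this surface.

Ordinary method of slices: FS = Σ[c'·Δl_i + (W_i cosα_i − u_i·Δl_i)·tanφ'] / Σ W_i sinα_i, with Δl_i = b_i / cosα_i.
Slice 1: Δl = 1.6/cos0.3° = 1.600 m; N'_1 = 54·cos0.3° − 18·1.600 = 25.2; c'Δl = 1.44; W sinα = 0.3
Slice 2: Δl = 2.4/cos16.5° = 2.503 m; N'_2 = 166·cos16.5° − 32·2.503 = 79.1; c'Δl = 2.25; W sinα = 47.1
Slice 3: Δl = 3.1/cos42.1° = 4.178 m; N'_3 = 121·cos42.1° − 9·4.178 = 52.2; c'Δl = 3.76; W sinα = 81.1
Σc'Δl = 7.5 kN/m; ΣN' = 156.4 kN/m; ΣW sinα = 128.6 kN/m
Resisting = 7.5 + 156.4·tan32.0° = 7.5 + 97.8 = 105.2 kN/m
FS = 105.2 / 128.6 = 0.818

FS = 0.82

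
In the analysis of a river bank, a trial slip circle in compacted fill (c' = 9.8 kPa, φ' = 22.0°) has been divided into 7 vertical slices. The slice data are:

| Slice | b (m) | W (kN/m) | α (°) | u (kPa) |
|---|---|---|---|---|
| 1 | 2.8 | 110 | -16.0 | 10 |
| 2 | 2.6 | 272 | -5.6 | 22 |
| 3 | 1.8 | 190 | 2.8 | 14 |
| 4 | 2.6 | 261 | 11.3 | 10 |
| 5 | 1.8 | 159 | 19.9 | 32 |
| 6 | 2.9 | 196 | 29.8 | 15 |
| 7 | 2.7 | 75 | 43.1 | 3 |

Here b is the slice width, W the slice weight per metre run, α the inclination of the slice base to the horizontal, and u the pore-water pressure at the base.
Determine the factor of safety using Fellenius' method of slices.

Ordinary method of slices: FS = Σ[c'·Δl_i + (W_i cosα_i − u_i·Δl_i)·tanφ'] / Σ W_i sinα_i, with Δl_i = b_i / cosα_i.
Slice 1: Δl = 2.8/cos(-16.0°) = 2.913 m; N'_1 = 110·cos(-16.0°) − 10·2.913 = 76.6; c'Δl = 28.55; W sinα = -30.3
Slice 2: Δl = 2.6/cos(-5.6°) = 2.612 m; N'_2 = 272·cos(-5.6°) − 22·2.612 = 213.2; c'Δl = 25.60; W sinα = -26.5
Slice 3: Δl = 1.8/cos2.8° = 1.802 m; N'_3 = 190·cos2.8° − 14·1.802 = 164.5; c'Δl = 17.66; W sinα = 9.3
Slice 4: Δl = 2.6/cos11.3° = 2.651 m; N'_4 = 261·cos11.3° − 10·2.651 = 229.4; c'Δl = 25.98; W sinα = 51.1
Slice 5: Δl = 1.8/cos19.9° = 1.914 m; N'_5 = 159·cos19.9° − 32·1.914 = 88.2; c'Δl = 18.76; W sinα = 54.1
Slice 6: Δl = 2.9/cos29.8° = 3.342 m; N'_6 = 196·cos29.8° − 15·3.342 = 120.0; c'Δl = 32.75; W sinα = 97.4
Slice 7: Δl = 2.7/cos43.1° = 3.698 m; N'_7 = 75·cos43.1° − 3·3.698 = 43.7; c'Δl = 36.24; W sinα = 51.2
Σc'Δl = 185.5 kN/m; ΣN' = 935.7 kN/m; ΣW sinα = 206.3 kN/m
Resisting = 185.5 + 935.7·tan22.0° = 185.5 + 378.0 = 563.6 kN/m
FS = 563.6 / 206.3 = 2.731

FS = 2.73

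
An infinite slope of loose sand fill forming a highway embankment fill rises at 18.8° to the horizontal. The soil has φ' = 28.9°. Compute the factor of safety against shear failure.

For a dry cohesionless infinite slope the factor of safety is FS = tanφ' / tanβ.
FS = tan28.9° / tan18.8° = 0.5520 / 0.3404 = 1.622

FS = 1.62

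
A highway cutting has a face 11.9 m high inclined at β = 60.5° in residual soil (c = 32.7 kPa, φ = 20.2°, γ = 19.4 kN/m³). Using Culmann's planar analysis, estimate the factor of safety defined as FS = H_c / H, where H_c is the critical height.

H_c = (4c/γ) · sinβ cosφ / [1 − cos(β − φ)]
    = (4·32.7/19.4) · sin60.5°·cos20.2° / [1 − cos40.3°]
    = 6.742 · 0.8168 / 0.2373 = 23.20 m
FS = H_c / H = 23.20 / 11.9 = 1.950

FS = 1.95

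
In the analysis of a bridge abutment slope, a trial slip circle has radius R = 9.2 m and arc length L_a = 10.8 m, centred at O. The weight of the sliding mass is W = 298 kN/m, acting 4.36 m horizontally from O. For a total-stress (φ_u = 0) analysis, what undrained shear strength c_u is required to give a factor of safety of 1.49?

FS = c_u·L_a·R / (W·d), so c_u = FS·W·d / (L_a·R).
c_u = 1.49·298·4.36 / (10.80·9.2) = 1935.9 / 99.36 = 19.48 kPa

c_u = 19.5 kPa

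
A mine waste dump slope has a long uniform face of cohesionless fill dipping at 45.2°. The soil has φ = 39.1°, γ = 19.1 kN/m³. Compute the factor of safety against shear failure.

FS = 0.81

For a dry cohesionless infinite slope the factor of safety is FS = tanφ / tanβ.
FS = tan39.1° / tan45.2° = 0.8127 / 1.0070 = 0.807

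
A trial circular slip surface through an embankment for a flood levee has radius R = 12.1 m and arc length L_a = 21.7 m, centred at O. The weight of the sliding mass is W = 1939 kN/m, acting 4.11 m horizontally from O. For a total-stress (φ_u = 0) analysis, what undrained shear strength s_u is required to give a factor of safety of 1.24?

s_u = 37.6 kPa

FS = s_u·L_a·R / (W·d), so s_u = FS·W·d / (L_a·R).
s_u = 1.24·1939·4.11 / (21.70·12.1) = 9881.9 / 262.57 = 37.64 kPa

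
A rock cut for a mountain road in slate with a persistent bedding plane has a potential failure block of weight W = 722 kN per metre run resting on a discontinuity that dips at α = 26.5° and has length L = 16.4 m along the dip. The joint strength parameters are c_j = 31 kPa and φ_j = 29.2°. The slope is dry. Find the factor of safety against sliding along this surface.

Resolving the block weight along and normal to the plane and applying the Mohr–Coulomb strength on the joint:
N' = W cosα = 722·cos26.5° = 646.1 kN/m
Driving force T = W sinα = 722·sin26.5° = 322.2 kN/m
Resisting force R = c_j·L + N'·tanφ_j = 31·16.4 + 646.1·tan29.2° = 508.4 + 361.1 = 869.5 kN/m
FS = R / T = 869.5 / 322.2 = 2.699

FS = 2.70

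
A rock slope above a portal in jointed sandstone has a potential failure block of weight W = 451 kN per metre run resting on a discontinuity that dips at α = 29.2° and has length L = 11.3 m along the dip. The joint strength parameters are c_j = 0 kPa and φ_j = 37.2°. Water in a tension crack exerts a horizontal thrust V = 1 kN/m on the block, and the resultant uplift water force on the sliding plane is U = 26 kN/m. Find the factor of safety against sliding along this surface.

FS = 1.26

Resolving the block weight along and normal to the plane and applying the Mohr–Coulomb strength on the joint:
N' = W cosα − U − V sinα = 451·cos29.2° − 26 − 1·sin29.2° = 367.2 kN/m
Driving force T = W sinα + V cosα = 451·sin29.2° + 1·cos29.2° = 220.9 kN/m
Resisting force R = c_j·L + N'·tanφ_j = 0·11.3 + 367.2·tan37.2° = 0.0 + 278.7 = 278.7 kN/m
FS = R / T = 278.7 / 220.9 = 1.262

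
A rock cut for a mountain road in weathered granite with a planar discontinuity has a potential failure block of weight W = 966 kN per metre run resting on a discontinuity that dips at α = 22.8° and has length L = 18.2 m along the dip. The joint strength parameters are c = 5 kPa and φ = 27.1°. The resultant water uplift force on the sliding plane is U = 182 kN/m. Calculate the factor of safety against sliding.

FS = 1.21

Resolving the block weight along and normal to the plane and applying the Mohr–Coulomb strength on the joint:
N' = W cosα − U = 966·cos22.8° − 182 = 708.5 kN/m
Driving force T = W sinα = 966·sin22.8° = 374.3 kN/m
Resisting force R = c·L + N'·tanφ = 5·18.2 + 708.5·tan27.1° = 91.0 + 362.6 = 453.6 kN/m
FS = R / T = 453.6 / 374.3 = 1.212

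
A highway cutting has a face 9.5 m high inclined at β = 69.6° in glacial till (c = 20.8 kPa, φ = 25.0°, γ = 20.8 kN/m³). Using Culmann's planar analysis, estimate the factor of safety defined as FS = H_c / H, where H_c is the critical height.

FS = 1.24

H_c = (4c/γ) · sinβ cosφ / [1 − cos(β − φ)]
    = (4·20.8/20.8) · sin69.6°·cos25.0° / [1 − cos44.6°]
    = 4.000 · 0.8495 / 0.2880 = 11.80 m
FS = H_c / H = 11.80 / 9.5 = 1.242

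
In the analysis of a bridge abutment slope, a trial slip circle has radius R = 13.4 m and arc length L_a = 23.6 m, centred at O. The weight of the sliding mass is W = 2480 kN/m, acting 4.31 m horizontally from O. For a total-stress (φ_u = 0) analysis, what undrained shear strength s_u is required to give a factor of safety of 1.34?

FS = s_u·L_a·R / (W·d), so s_u = FS·W·d / (L_a·R).
s_u = 1.34·2480·4.31 / (23.60·13.4) = 14323.0 / 316.24 = 45.29 kPa

s_u = 45.3 kPa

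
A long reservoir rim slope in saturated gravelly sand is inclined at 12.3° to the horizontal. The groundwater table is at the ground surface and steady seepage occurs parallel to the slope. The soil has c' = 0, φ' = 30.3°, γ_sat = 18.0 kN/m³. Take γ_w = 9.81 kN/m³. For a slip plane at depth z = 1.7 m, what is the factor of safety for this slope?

FS = 1.22

With seepage parallel to the slope and the water table at the surface, the effective normal stress on the slip plane uses the buoyant unit weight γ' = γ_sat − γ_w while the driving shear stress uses γ_sat:
FS = [c' + γ' z cos²β tanφ'] / [γ_sat z sinβ cosβ]
(For c' = 0 this reduces to FS = (γ'/γ_sat)·tanφ'/tanβ.)
γ' = 18.0 − 9.81 = 8.19 kN/m³
Numerator = 0.0 + 8.19·1.7·cos²12.3°·tan30.3° = 0.0 + 8.19·1.7·0.9546·0.5844 = 7.767 kPa
Denominator = 18.0·1.7·sin12.3°·cos12.3° = 18.0·1.7·0.2130·0.9770 = 6.369 kPa
FS = 7.767 / 6.369 = 1.219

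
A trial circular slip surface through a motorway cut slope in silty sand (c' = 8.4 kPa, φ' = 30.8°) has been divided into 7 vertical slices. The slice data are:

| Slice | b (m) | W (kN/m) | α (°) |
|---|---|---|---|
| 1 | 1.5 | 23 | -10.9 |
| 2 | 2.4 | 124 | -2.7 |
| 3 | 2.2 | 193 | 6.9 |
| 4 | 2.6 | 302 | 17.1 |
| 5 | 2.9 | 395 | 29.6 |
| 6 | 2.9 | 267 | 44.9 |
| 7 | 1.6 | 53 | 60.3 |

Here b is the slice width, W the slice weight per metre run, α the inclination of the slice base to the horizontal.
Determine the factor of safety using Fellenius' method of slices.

Ordinary method of slices: FS = Σ[c'·Δl_i + (W_i cosα_i)·tanφ'] / Σ W_i sinα_i, with Δl_i = b_i / cosα_i.
Slice 1: Δl = 1.5/cos(-10.9°) = 1.528 m; N'_1 = 23·cos(-10.9°) = 22.6; c'Δl = 12.83; W sinα = -4.3
Slice 2: Δl = 2.4/cos(-2.7°) = 2.403 m; N'_2 = 124·cos(-2.7°) = 123.9; c'Δl = 20.18; W sinα = -5.8
Slice 3: Δl = 2.2/cos6.9° = 2.216 m; N'_3 = 193·cos6.9° = 191.6; c'Δl = 18.61; W sinα = 23.2
Slice 4: Δl = 2.6/cos17.1° = 2.720 m; N'_4 = 302·cos17.1° = 288.6; c'Δl = 22.85; W sinα = 88.8
Slice 5: Δl = 2.9/cos29.6° = 3.335 m; N'_5 = 395·cos29.6° = 343.5; c'Δl = 28.02; W sinα = 195.1
Slice 6: Δl = 2.9/cos44.9° = 4.094 m; N'_6 = 267·cos44.9° = 189.1; c'Δl = 34.39; W sinα = 188.5
Slice 7: Δl = 1.6/cos60.3° = 3.229 m; N'_7 = 53·cos60.3° = 26.3; c'Δl = 27.13; W sinα = 46.0
Σc'Δl = 164.0 kN/m; ΣN' = 1185.5 kN/m; ΣW sinα = 531.4 kN/m
Resisting = 164.0 + 1185.5·tan30.8° = 164.0 + 706.7 = 870.7 kN/m
FS = 870.7 / 531.4 = 1.639

FS = 1.64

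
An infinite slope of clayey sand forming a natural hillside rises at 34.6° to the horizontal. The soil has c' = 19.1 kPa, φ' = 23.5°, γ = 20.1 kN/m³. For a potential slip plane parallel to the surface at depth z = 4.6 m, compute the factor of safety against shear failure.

For an infinite slope with a slip plane parallel to the surface (no pore pressure): FS = [c' + γz cos²β tanφ'] / [γz sinβ cosβ].
γz = 20.1·4.6 = 92.46 kN/m²
Numerator = 19.1 + 92.46·cos²34.6°·tan23.5° = 19.1 + 92.46·0.6776·0.4348 = 46.340 kPa
Denominator = 92.46·sin34.6°·cos34.6° = 92.46·0.5678·0.8231 = 43.217 kPa
FS = 46.340 / 43.217 = 1.072

FS = 1.07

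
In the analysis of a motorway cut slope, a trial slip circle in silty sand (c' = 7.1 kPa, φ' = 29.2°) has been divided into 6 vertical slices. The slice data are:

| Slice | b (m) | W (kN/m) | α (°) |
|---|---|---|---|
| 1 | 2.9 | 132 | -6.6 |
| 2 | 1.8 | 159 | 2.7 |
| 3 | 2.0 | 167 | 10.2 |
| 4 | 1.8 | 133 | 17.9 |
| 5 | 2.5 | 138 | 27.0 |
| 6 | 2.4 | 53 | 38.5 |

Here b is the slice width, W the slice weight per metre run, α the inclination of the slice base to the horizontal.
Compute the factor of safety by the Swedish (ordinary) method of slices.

Ordinary method of slices: FS = Σ[c'·Δl_i + (W_i cosα_i)·tanφ'] / Σ W_i sinα_i, with Δl_i = b_i / cosα_i.
Slice 1: Δl = 2.9/cos(-6.6°) = 2.919 m; N'_1 = 132·cos(-6.6°) = 131.1; c'Δl = 20.73; W sinα = -15.2
Slice 2: Δl = 1.8/cos2.7° = 1.802 m; N'_2 = 159·cos2.7° = 158.8; c'Δl = 12.79; W sinα = 7.5
Slice 3: Δl = 2.0/cos10.2° = 2.032 m; N'_3 = 167·cos10.2° = 164.4; c'Δl = 14.43; W sinα = 29.6
Slice 4: Δl = 1.8/cos17.9° = 1.892 m; N'_4 = 133·cos17.9° = 126.6; c'Δl = 13.43; W sinα = 40.9
Slice 5: Δl = 2.5/cos27.0° = 2.806 m; N'_5 = 138·cos27.0° = 123.0; c'Δl = 19.92; W sinα = 62.7
Slice 6: Δl = 2.4/cos38.5° = 3.067 m; N'_6 = 53·cos38.5° = 41.5; c'Δl = 21.77; W sinα = 33.0
Σc'Δl = 103.1 kN/m; ΣN' = 745.3 kN/m; ΣW sinα = 158.4 kN/m
Resisting = 103.1 + 745.3·tan29.2° = 103.1 + 416.5 = 519.6 kN/m
FS = 519.6 / 158.4 = 3.280

FS = 3.28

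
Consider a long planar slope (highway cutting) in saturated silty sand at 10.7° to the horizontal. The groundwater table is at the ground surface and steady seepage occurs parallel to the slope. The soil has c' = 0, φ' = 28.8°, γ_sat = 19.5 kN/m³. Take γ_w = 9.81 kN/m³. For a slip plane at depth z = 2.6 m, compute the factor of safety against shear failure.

FS = 1.45

With seepage parallel to the slope and the water table at the surface, the effective normal stress on the slip plane uses the buoyant unit weight γ' = γ_sat − γ_w while the driving shear stress uses γ_sat:
FS = [c' + γ' z cos²β tanφ'] / [γ_sat z sinβ cosβ]
(For c' = 0 this reduces to FS = (γ'/γ_sat)·tanφ'/tanβ.)
γ' = 19.5 − 9.81 = 9.69 kN/m³
Numerator = 0.0 + 9.69·2.6·cos²10.7°·tan28.8° = 0.0 + 9.69·2.6·0.9655·0.5498 = 13.373 kPa
Denominator = 19.5·2.6·sin10.7°·cos10.7° = 19.5·2.6·0.1857·0.9826 = 9.250 kPa
FS = 13.373 / 9.250 = 1.446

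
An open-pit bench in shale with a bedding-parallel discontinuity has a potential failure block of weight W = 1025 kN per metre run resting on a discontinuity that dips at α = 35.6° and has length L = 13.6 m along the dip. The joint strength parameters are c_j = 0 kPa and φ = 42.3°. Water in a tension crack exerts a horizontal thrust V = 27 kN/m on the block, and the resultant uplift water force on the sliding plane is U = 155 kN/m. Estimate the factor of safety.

FS = 0.97

Resolving the block weight along and normal to the plane and applying the Mohr–Coulomb strength on the joint:
N' = W cosα − U − V sinα = 1025·cos35.6° − 155 − 27·sin35.6° = 662.7 kN/m
Driving force T = W sinα + V cosα = 1025·sin35.6° + 27·cos35.6° = 618.6 kN/m
Resisting force R = c_j·L + N'·tanφ = 0·13.6 + 662.7·tan42.3° = 0.0 + 603.0 = 603.0 kN/m
FS = R / T = 603.0 / 618.6 = 0.975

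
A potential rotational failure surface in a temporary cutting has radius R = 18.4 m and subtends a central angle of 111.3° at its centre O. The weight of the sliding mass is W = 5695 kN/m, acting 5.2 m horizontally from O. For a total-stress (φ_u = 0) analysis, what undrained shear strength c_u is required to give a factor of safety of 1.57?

FS = c_u·L_a·R / (W·d), so c_u = FS·W·d / (L_a·R).
Arc length L_a = R·θ = 18.4·(111.3°·π/180) = 18.4·1.9426 = 35.74 m
c_u = 1.57·5695·5.2 / (35.74·18.4) = 46494.0 / 657.67 = 70.69 kPa

c_u = 70.7 kPa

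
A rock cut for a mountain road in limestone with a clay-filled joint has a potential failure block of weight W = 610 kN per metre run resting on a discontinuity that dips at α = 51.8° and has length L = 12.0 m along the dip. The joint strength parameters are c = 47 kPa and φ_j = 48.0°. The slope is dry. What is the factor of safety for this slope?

Resolving the block weight along and normal to the plane and applying the Mohr–Coulomb strength on the joint:
N' = W cosα = 610·cos51.8° = 377.2 kN/m
Driving force T = W sinα = 610·sin51.8° = 479.4 kN/m
Resisting force R = c·L + N'·tanφ_j = 47·12.0 + 377.2·tan48.0° = 564.0 + 419.0 = 983.0 kN/m
FS = R / T = 983.0 / 479.4 = 2.051

FS = 2.05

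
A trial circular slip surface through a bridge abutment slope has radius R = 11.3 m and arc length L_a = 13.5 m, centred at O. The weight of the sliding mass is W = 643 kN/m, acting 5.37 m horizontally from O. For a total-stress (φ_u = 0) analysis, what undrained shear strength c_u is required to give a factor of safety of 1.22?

FS = c_u·L_a·R / (W·d), so c_u = FS·W·d / (L_a·R).
c_u = 1.22·643·5.37 / (13.50·11.3) = 4212.6 / 152.55 = 27.61 kPa

c_u = 27.6 kPa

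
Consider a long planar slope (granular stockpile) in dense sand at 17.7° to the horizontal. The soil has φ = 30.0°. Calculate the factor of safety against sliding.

For a dry cohesionless infinite slope the factor of safety is FS = tanφ / tanβ.
FS = tan30.0° / tan17.7° = 0.5774 / 0.3191 = 1.809

FS = 1.81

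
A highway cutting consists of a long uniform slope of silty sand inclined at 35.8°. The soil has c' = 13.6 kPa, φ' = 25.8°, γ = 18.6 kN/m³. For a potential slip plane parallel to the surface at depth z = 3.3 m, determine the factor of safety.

For an infinite slope with a slip plane parallel to the surface (no pore pressure): FS = [c' + γz cos²β tanφ'] / [γz sinβ cosβ].
γz = 18.6·3.3 = 61.38 kN/m²
Numerator = 13.6 + 61.38·cos²35.8°·tan25.8° = 13.6 + 61.38·0.6578·0.4834 = 33.119 kPa
Denominator = 61.38·sin35.8°·cos35.8° = 61.38·0.5850·0.8111 = 29.121 kPa
FS = 33.119 / 29.121 = 1.137

FS = 1.14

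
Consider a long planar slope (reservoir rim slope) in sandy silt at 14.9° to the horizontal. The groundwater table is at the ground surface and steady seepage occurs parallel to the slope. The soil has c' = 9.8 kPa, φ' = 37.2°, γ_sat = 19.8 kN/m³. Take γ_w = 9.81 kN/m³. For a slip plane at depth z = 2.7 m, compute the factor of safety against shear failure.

With seepage parallel to the slope and the water table at the surface, the effective normal stress on the slip plane uses the buoyant unit weight γ' = γ_sat − γ_w while the driving shear stress uses γ_sat:
FS = [c' + γ' z cos²β tanφ'] / [γ_sat z sinβ cosβ]
γ' = 19.8 − 9.81 = 9.99 kN/m³
Numerator = 9.8 + 9.99·2.7·cos²14.9°·tan37.2° = 9.8 + 9.99·2.7·0.9339·0.7590 = 28.920 kPa
Denominator = 19.8·2.7·sin14.9°·cos14.9° = 19.8·2.7·0.2571·0.9664 = 13.284 kPa
FS = 28.920 / 13.284 = 2.177

FS = 2.18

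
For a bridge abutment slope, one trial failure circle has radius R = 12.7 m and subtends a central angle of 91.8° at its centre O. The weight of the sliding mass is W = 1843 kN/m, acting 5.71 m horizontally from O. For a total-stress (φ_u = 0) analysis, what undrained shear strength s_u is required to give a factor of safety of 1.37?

FS = s_u·L_a·R / (W·d), so s_u = FS·W·d / (L_a·R).
Arc length L_a = R·θ = 12.7·(91.8°·π/180) = 12.7·1.6022 = 20.35 m
s_u = 1.37·1843·5.71 / (20.35·12.7) = 14417.2 / 258.42 = 55.79 kPa

s_u = 55.8 kPa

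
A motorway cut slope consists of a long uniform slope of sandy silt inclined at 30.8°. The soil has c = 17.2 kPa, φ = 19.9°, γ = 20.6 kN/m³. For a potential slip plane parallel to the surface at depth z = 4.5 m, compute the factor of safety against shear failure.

For an infinite slope with a slip plane parallel to the surface (no pore pressure): FS = [c + γz cos²β tanφ] / [γz sinβ cosβ].
γz = 20.6·4.5 = 92.70 kN/m²
Numerator = 17.2 + 92.70·cos²30.8°·tan19.9° = 17.2 + 92.70·0.7378·0.3620 = 41.959 kPa
Denominator = 92.70·sin30.8°·cos30.8° = 92.70·0.5120·0.8590 = 40.772 kPa
FS = 41.959 / 40.772 = 1.029

FS = 1.03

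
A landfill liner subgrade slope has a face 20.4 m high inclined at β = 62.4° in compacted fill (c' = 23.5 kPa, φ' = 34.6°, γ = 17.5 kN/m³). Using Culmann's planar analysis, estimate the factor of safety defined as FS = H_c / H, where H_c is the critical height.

FS = 1.66

H_c = (4c'/γ) · sinβ cosφ' / [1 − cos(β − φ')]
    = (4·23.5/17.5) · sin62.4°·cos34.6° / [1 − cos27.8°]
    = 5.371 · 0.7295 / 0.1154 = 33.95 m
FS = H_c / H = 33.95 / 20.4 = 1.664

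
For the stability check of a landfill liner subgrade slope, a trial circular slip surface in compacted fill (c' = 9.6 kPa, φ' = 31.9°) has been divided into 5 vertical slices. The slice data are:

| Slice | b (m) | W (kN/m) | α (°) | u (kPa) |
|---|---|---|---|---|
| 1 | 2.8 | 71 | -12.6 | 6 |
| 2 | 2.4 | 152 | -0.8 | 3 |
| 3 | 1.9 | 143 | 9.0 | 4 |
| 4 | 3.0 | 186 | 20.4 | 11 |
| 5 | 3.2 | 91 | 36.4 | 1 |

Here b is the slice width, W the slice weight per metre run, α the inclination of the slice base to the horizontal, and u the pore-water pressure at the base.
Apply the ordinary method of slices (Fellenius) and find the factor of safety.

FS = 3.83

Ordinary method of slices: FS = Σ[c'·Δl_i + (W_i cosα_i − u_i·Δl_i)·tanφ'] / Σ W_i sinα_i, with Δl_i = b_i / cosα_i.
Slice 1: Δl = 2.8/cos(-12.6°) = 2.869 m; N'_1 = 71·cos(-12.6°) − 6·2.869 = 52.1; c'Δl = 27.54; W sinα = -15.5
Slice 2: Δl = 2.4/cos(-0.8°) = 2.400 m; N'_2 = 152·cos(-0.8°) − 3·2.400 = 144.8; c'Δl = 23.04; W sinα = -2.1
Slice 3: Δl = 1.9/cos9.0° = 1.924 m; N'_3 = 143·cos9.0° − 4·1.924 = 133.5; c'Δl = 18.47; W sinα = 22.4
Slice 4: Δl = 3.0/cos20.4° = 3.201 m; N'_4 = 186·cos20.4° − 11·3.201 = 139.1; c'Δl = 30.73; W sinα = 64.8
Slice 5: Δl = 3.2/cos36.4° = 3.976 m; N'_5 = 91·cos36.4° − 1·3.976 = 69.3; c'Δl = 38.17; W sinα = 54.0
Σc'Δl = 137.9 kN/m; ΣN' = 538.8 kN/m; ΣW sinα = 123.6 kN/m
Resisting = 137.9 + 538.8·tan31.9° = 137.9 + 335.4 = 473.3 kN/m
FS = 473.3 / 123.6 = 3.830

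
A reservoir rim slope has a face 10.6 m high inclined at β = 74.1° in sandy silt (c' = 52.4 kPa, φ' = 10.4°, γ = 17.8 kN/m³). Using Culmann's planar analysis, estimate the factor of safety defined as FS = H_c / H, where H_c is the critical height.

FS = 1.89

H_c = (4c'/γ) · sinβ cosφ' / [1 − cos(β − φ')]
    = (4·52.4/17.8) · sin74.1°·cos10.4° / [1 − cos63.7°]
    = 11.775 · 0.9459 / 0.5569 = 20.00 m
FS = H_c / H = 20.00 / 10.6 = 1.887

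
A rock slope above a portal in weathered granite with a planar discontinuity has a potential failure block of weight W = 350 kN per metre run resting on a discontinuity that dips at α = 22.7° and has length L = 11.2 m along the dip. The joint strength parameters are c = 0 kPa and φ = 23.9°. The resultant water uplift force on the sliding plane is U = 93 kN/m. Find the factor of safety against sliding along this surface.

Resolving the block weight along and normal to the plane and applying the Mohr–Coulomb strength on the joint:
N' = W cosα − U = 350·cos22.7° − 93 = 229.9 kN/m
Driving force T = W sinα = 350·sin22.7° = 135.1 kN/m
Resisting force R = c·L + N'·tanφ = 0·11.2 + 229.9·tan23.9° = 0.0 + 101.9 = 101.9 kN/m
FS = R / T = 101.9 / 135.1 = 0.754

FS = 0.75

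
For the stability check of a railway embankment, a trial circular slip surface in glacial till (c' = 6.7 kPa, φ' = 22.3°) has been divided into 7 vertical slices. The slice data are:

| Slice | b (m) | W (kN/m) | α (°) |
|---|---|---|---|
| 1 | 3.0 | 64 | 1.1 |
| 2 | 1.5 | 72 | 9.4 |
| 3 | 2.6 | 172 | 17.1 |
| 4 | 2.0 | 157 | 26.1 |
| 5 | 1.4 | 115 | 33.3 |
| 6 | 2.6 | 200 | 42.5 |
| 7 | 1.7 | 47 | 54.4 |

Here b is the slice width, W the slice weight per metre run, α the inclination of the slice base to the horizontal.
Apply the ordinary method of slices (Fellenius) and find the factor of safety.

Ordinary method of slices: FS = Σ[c'·Δl_i + (W_i cosα_i)·tanφ'] / Σ W_i sinα_i, with Δl_i = b_i / cosα_i.
Slice 1: Δl = 3.0/cos1.1° = 3.001 m; N'_1 = 64·cos1.1° = 64.0; c'Δl = 20.10; W sinα = 1.2
Slice 2: Δl = 1.5/cos9.4° = 1.520 m; N'_2 = 72·cos9.4° = 71.0; c'Δl = 10.19; W sinα = 11.8
Slice 3: Δl = 2.6/cos17.1° = 2.720 m; N'_3 = 172·cos17.1° = 164.4; c'Δl = 18.23; W sinα = 50.6
Slice 4: Δl = 2.0/cos26.1° = 2.227 m; N'_4 = 157·cos26.1° = 141.0; c'Δl = 14.92; W sinα = 69.1
Slice 5: Δl = 1.4/cos33.3° = 1.675 m; N'_5 = 115·cos33.3° = 96.1; c'Δl = 11.22; W sinα = 63.1
Slice 6: Δl = 2.6/cos42.5° = 3.526 m; N'_6 = 200·cos42.5° = 147.5; c'Δl = 23.63; W sinα = 135.1
Slice 7: Δl = 1.7/cos54.4° = 2.920 m; N'_7 = 47·cos54.4° = 27.4; c'Δl = 19.57; W sinα = 38.2
Σc'Δl = 117.9 kN/m; ΣN' = 711.3 kN/m; ΣW sinα = 369.1 kN/m
Resisting = 117.9 + 711.3·tan22.3° = 117.9 + 291.7 = 409.6 kN/m
FS = 409.6 / 369.1 = 1.110

FS = 1.11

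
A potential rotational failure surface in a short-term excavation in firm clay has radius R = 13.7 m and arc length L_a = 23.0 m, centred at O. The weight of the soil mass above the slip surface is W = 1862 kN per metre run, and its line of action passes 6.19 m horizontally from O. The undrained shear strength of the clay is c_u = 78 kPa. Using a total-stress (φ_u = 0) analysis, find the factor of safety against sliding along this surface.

FS = 2.13

Taking moments about the centre O, the resisting moment is provided by the undrained shear strength acting along the arc:
M_R = c_u·L_a·R = 78·23.00·13.7 = 24577.8 kN·m/m
M_D = W·d = 1862·6.19 = 11525.8 kN·m/m
FS = M_R / M_D = 24577.8 / 11525.8 = 2.132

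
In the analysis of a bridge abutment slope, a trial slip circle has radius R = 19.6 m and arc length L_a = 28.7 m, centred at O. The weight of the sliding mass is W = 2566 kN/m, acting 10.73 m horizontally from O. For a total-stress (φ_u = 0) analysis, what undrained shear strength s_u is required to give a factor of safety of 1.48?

FS = s_u·L_a·R / (W·d), so s_u = FS·W·d / (L_a·R).
s_u = 1.48·2566·10.73 / (28.70·19.6) = 40749.1 / 562.52 = 72.44 kPa

s_u = 72.4 kPa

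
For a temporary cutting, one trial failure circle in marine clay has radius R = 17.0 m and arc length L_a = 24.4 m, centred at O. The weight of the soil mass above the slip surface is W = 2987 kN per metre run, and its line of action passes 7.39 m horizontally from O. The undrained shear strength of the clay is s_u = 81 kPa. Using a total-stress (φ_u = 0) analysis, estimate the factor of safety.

Taking moments about the centre O, the resisting moment is provided by the undrained shear strength acting along the arc:
M_R = s_u·L_a·R = 81·24.40·17.0 = 33598.8 kN·m/m
M_D = W·d = 2987·7.39 = 22073.9 kN·m/m
FS = M_R / M_D = 33598.8 / 22073.9 = 1.522

FS = 1.52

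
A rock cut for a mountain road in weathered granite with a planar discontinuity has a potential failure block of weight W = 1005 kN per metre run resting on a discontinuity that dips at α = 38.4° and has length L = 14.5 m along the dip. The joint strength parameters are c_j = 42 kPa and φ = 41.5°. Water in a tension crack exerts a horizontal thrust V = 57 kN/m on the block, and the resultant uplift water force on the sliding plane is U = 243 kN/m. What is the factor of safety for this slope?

FS = 1.58

Resolving the block weight along and normal to the plane and applying the Mohr–Coulomb strength on the joint:
N' = W cosα − U − V sinα = 1005·cos38.4° − 243 − 57·sin38.4° = 509.2 kN/m
Driving force T = W sinα + V cosα = 1005·sin38.4° + 57·cos38.4° = 668.9 kN/m
Resisting force R = c_j·L + N'·tanφ = 42·14.5 + 509.2·tan41.5° = 609.0 + 450.5 = 1059.5 kN/m
FS = R / T = 1059.5 / 668.9 = 1.584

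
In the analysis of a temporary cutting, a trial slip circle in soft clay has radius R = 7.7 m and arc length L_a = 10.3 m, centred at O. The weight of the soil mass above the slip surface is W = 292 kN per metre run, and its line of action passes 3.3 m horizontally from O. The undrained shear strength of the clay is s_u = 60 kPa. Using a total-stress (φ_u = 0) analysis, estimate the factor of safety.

FS = 4.94

Taking moments about the centre O, the resisting moment is provided by the undrained shear strength acting along the arc:
M_R = s_u·L_a·R = 60·10.30·7.7 = 4758.6 kN·m/m
M_D = W·d = 292·3.3 = 963.6 kN·m/m
FS = M_R / M_D = 4758.6 / 963.6 = 4.938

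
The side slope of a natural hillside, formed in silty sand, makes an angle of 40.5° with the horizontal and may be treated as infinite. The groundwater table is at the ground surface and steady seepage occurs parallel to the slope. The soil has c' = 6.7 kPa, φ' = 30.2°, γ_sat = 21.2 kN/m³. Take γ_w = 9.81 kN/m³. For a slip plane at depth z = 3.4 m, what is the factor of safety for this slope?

FS = 0.55

With seepage parallel to the slope and the water table at the surface, the effective normal stress on the slip plane uses the buoyant unit weight γ' = γ_sat − γ_w while the driving shear stress uses γ_sat:
FS = [c' + γ' z cos²β tanφ'] / [γ_sat z sinβ cosβ]
γ' = 21.2 − 9.81 = 11.39 kN/m³
Numerator = 6.7 + 11.39·3.4·cos²40.5°·tan30.2° = 6.7 + 11.39·3.4·0.5782·0.5820 = 19.732 kPa
Denominator = 21.2·3.4·sin40.5°·cos40.5° = 21.2·3.4·0.6494·0.7604 = 35.596 kPa
FS = 19.732 / 35.596 = 0.554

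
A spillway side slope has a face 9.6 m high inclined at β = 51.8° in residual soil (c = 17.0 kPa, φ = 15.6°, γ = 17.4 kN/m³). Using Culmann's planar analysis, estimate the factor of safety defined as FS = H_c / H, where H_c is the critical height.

FS = 1.60

H_c = (4c/γ) · sinβ cosφ / [1 − cos(β − φ)]
    = (4·17.0/17.4) · sin51.8°·cos15.6° / [1 − cos36.2°]
    = 3.908 · 0.7569 / 0.1930 = 15.32 m
FS = H_c / H = 15.32 / 9.6 = 1.596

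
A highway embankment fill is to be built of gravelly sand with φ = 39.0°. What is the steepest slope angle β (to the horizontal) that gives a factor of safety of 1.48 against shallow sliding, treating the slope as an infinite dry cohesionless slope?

For an infinite dry cohesionless slope FS = tanφ/tanβ, so tanβ = tanφ / FS.
tanβ = tan39.0° / 1.48 = 0.8098 / 1.48 = 0.5472
β = arctan(0.5472) = 28.69°

β = 28.7°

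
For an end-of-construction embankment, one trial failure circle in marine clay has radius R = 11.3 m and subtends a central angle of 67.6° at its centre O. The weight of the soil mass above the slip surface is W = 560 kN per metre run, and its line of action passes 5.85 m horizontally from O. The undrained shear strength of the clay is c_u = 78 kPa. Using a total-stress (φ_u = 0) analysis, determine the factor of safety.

FS = 3.59

Taking moments about the centre O, the resisting moment is provided by the undrained shear strength acting along the arc:
Arc length L_a = R·θ = 11.3·(67.6°·π/180) = 11.3·1.1798 = 13.33 m
M_R = c_u·L_a·R = 78·13.33·11.3 = 11751.0 kN·m/m
M_D = W·d = 560·5.85 = 3276.0 kN·m/m
FS = M_R / M_D = 11751.0 / 3276.0 = 3.587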